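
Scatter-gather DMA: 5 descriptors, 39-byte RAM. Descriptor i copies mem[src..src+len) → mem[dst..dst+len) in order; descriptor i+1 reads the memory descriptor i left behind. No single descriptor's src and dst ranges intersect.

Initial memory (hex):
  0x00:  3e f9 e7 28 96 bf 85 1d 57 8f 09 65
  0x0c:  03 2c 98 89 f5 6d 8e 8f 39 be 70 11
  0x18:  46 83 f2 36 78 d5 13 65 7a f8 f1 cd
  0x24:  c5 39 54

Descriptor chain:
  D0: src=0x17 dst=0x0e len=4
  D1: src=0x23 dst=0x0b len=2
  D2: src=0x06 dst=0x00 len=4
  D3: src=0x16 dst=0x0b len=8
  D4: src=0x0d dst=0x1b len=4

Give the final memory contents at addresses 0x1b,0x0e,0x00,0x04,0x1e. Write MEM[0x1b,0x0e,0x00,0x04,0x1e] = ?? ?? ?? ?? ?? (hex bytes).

  after D0: wrote 4B at 0x0e = 114683f2
  after D1: wrote 2B at 0x0b = cdc5
  after D2: wrote 4B at 0x00 = 851d578f
  after D3: wrote 8B at 0x0b = 70114683f23678d5
  after D4: wrote 4B at 0x1b = 4683f236
query mem[0x1b]=0x46, mem[0x0e]=0x83, mem[0x00]=0x85, mem[0x04]=0x96, mem[0x1e]=0x36

MEM[0x1b,0x0e,0x00,0x04,0x1e] = 46 83 85 96 36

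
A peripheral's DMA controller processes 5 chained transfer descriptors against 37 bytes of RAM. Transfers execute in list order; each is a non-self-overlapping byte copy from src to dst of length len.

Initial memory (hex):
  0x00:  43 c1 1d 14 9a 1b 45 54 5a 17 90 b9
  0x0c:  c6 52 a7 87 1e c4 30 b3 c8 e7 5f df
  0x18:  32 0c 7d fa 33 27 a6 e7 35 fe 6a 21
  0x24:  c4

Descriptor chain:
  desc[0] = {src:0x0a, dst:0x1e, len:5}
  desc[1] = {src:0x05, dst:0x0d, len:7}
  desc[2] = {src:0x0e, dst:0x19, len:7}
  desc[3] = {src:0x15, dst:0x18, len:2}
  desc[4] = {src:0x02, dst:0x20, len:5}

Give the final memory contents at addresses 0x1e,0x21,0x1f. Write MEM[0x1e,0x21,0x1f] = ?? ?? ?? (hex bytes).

#0 dst[0x1e+5] := {0x90,0xb9,0xc6,0x52,0xa7}
#1 dst[0x0d+7] := {0x1b,0x45,0x54,0x5a,0x17,0x90,0xb9}
#2 dst[0x19+7] := {0x45,0x54,0x5a,0x17,0x90,0xb9,0xc8}
#3 dst[0x18+2] := {0xe7,0x5f}
#4 dst[0x20+5] := {0x1d,0x14,0x9a,0x1b,0x45}
query mem[0x1e]=0xb9, mem[0x21]=0x14, mem[0x1f]=0xc8

MEM[0x1e,0x21,0x1f] = b9 14 c8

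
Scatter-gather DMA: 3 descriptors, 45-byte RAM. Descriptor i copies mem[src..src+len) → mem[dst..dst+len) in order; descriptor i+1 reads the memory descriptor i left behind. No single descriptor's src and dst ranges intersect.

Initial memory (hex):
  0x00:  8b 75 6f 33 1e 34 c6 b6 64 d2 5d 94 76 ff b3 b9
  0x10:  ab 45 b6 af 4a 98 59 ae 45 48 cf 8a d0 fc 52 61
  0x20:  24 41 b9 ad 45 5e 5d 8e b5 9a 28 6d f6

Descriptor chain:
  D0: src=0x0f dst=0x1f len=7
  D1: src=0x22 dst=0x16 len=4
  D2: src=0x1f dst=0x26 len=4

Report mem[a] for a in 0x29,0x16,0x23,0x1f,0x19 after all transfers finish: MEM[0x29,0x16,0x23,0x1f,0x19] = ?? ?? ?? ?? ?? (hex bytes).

#0 dst[0x1f+7] := {0xb9,0xab,0x45,0xb6,0xaf,0x4a,0x98}
#1 dst[0x16+4] := {0xb6,0xaf,0x4a,0x98}
#2 dst[0x26+4] := {0xb9,0xab,0x45,0xb6}
query mem[0x29]=0xb6, mem[0x16]=0xb6, mem[0x23]=0xaf, mem[0x1f]=0xb9, mem[0x19]=0x98

MEM[0x29,0x16,0x23,0x1f,0x19] = b6 b6 af b9 98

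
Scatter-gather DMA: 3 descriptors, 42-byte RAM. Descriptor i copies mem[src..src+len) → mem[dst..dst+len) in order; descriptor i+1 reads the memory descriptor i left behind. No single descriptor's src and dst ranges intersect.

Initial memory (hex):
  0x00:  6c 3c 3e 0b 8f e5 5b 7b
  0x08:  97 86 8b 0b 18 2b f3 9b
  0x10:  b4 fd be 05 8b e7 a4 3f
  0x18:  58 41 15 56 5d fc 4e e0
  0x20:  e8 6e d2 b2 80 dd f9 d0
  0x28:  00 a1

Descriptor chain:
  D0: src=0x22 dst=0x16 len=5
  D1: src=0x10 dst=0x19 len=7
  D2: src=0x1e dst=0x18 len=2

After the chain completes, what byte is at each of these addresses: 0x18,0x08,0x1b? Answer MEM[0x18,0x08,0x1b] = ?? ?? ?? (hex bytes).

MEM[0x18,0x08,0x1b] = e7 97 be

[0] 0x22->0x16 len=5 : d2 b2 80 dd f9
[1] 0x10->0x19 len=7 : b4 fd be 05 8b e7 d2
[2] 0x1e->0x18 len=2 : e7 d2
query mem[0x18]=0xe7, mem[0x08]=0x97, mem[0x1b]=0xbe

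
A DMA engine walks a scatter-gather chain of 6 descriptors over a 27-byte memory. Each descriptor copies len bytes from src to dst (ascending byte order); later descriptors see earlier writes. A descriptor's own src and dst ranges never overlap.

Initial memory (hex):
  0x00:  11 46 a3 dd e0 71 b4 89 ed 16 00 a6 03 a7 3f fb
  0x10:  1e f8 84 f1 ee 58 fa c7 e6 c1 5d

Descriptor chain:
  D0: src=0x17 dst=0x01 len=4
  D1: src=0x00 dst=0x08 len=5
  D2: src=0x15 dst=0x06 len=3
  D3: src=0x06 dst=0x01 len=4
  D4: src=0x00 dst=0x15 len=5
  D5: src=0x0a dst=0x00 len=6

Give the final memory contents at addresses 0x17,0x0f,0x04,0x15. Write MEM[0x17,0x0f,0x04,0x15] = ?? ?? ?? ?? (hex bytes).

D0: mem[0x01..0x04] <- [c7 e6 c1 5d]
D1: mem[0x08..0x0c] <- [11 c7 e6 c1 5d]
D2: mem[0x06..0x08] <- [58 fa c7]
D3: mem[0x01..0x04] <- [58 fa c7 c7]
D4: mem[0x15..0x19] <- [11 58 fa c7 c7]
D5: mem[0x00..0x05] <- [e6 c1 5d a7 3f fb]
query mem[0x17]=0xfa, mem[0x0f]=0xfb, mem[0x04]=0x3f, mem[0x15]=0x11

MEM[0x17,0x0f,0x04,0x15] = fa fb 3f 11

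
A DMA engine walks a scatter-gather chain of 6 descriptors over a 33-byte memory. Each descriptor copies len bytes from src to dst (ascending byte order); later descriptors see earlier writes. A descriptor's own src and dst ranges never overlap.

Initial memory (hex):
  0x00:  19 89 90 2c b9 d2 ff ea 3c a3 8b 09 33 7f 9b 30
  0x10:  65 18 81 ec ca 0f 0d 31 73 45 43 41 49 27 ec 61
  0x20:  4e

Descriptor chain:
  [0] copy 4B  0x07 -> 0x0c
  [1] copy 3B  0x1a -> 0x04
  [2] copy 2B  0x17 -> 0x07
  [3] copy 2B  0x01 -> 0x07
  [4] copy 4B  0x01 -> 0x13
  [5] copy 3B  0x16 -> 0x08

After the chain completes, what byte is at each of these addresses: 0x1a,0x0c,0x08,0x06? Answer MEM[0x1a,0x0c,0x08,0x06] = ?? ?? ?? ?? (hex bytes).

D0: mem[0x0c..0x0f] <- [ea 3c a3 8b]
D1: mem[0x04..0x06] <- [43 41 49]
D2: mem[0x07..0x08] <- [31 73]
D3: mem[0x07..0x08] <- [89 90]
D4: mem[0x13..0x16] <- [89 90 2c 43]
D5: mem[0x08..0x0a] <- [43 31 73]
query mem[0x1a]=0x43, mem[0x0c]=0xea, mem[0x08]=0x43, mem[0x06]=0x49

MEM[0x1a,0x0c,0x08,0x06] = 43 ea 43 49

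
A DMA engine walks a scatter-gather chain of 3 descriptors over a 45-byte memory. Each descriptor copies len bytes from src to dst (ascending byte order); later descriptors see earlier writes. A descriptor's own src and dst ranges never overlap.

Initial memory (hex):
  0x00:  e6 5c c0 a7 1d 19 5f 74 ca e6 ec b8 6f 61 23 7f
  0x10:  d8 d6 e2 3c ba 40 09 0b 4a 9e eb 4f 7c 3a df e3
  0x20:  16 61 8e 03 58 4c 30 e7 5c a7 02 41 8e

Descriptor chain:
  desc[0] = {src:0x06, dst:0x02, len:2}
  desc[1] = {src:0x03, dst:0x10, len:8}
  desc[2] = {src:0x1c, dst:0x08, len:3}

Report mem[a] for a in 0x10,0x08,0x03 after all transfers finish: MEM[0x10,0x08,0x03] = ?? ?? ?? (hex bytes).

MEM[0x10,0x08,0x03] = 74 7c 74

[0] 0x06->0x02 len=2 : 5f 74
[1] 0x03->0x10 len=8 : 74 1d 19 5f 74 ca e6 ec
[2] 0x1c->0x08 len=3 : 7c 3a df
query mem[0x10]=0x74, mem[0x08]=0x7c, mem[0x03]=0x74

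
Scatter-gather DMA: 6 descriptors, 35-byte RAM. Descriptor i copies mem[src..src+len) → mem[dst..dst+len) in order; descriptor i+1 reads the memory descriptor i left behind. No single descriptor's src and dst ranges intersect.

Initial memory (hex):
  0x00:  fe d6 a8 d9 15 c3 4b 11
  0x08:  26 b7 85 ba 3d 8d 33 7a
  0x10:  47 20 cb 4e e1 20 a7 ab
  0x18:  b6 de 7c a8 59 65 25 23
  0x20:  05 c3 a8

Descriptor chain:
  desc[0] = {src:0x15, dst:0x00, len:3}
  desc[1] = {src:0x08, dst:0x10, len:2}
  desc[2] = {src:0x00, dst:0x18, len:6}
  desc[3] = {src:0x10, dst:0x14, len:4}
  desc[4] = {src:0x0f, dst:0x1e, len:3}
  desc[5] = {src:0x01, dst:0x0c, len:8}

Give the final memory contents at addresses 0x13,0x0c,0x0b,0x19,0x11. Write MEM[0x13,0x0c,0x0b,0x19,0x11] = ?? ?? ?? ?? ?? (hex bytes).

D0: mem[0x00..0x02] <- [20 a7 ab]
D1: mem[0x10..0x11] <- [26 b7]
D2: mem[0x18..0x1d] <- [20 a7 ab d9 15 c3]
D3: mem[0x14..0x17] <- [26 b7 cb 4e]
D4: mem[0x1e..0x20] <- [7a 26 b7]
D5: mem[0x0c..0x13] <- [a7 ab d9 15 c3 4b 11 26]
query mem[0x13]=0x26, mem[0x0c]=0xa7, mem[0x0b]=0xba, mem[0x19]=0xa7, mem[0x11]=0x4b

MEM[0x13,0x0c,0x0b,0x19,0x11] = 26 a7 ba a7 4b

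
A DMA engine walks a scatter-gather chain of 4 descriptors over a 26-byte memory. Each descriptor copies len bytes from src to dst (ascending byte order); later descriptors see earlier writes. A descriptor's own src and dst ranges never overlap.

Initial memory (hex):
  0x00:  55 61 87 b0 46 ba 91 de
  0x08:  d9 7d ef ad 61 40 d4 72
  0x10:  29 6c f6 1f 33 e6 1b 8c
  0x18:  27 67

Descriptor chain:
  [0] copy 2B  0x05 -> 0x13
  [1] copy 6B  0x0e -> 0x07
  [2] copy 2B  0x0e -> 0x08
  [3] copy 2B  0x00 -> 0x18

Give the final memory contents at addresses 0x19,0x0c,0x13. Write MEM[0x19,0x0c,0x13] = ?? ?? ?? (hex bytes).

D0: mem[0x13..0x14] <- [ba 91]
D1: mem[0x07..0x0c] <- [d4 72 29 6c f6 ba]
D2: mem[0x08..0x09] <- [d4 72]
D3: mem[0x18..0x19] <- [55 61]
query mem[0x19]=0x61, mem[0x0c]=0xba, mem[0x13]=0xba

MEM[0x19,0x0c,0x13] = 61 ba ba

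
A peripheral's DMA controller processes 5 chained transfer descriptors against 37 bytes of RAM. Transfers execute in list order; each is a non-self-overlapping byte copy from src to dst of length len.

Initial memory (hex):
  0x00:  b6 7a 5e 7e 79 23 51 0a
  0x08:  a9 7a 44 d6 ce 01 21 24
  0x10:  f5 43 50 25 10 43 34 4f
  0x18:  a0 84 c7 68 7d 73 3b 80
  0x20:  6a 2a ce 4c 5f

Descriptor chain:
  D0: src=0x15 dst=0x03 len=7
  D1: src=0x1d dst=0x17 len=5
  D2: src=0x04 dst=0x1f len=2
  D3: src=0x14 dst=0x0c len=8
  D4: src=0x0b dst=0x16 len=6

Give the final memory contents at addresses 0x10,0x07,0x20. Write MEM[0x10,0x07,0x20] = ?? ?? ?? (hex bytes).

#0 dst[0x03+7] := {0x43,0x34,0x4f,0xa0,0x84,0xc7,0x68}
#1 dst[0x17+5] := {0x73,0x3b,0x80,0x6a,0x2a}
#2 dst[0x1f+2] := {0x34,0x4f}
#3 dst[0x0c+8] := {0x10,0x43,0x34,0x73,0x3b,0x80,0x6a,0x2a}
#4 dst[0x16+6] := {0xd6,0x10,0x43,0x34,0x73,0x3b}
query mem[0x10]=0x3b, mem[0x07]=0x84, mem[0x20]=0x4f

MEM[0x10,0x07,0x20] = 3b 84 4f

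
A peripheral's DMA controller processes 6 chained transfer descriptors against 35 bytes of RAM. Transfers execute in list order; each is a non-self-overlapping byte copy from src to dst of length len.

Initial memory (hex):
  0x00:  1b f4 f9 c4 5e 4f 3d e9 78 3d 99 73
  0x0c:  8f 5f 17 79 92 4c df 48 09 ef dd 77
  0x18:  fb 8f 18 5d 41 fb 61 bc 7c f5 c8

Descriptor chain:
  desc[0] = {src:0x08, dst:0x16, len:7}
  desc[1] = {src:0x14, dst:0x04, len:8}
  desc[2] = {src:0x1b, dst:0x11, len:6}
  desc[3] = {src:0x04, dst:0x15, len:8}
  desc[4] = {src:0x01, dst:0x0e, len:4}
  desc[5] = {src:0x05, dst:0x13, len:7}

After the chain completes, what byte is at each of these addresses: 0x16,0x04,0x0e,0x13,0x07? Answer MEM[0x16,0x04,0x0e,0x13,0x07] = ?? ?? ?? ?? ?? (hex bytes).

MEM[0x16,0x04,0x0e,0x13,0x07] = 99 09 f4 ef 3d

  after D0: wrote 7B at 0x16 = 783d99738f5f17
  after D1: wrote 8B at 0x04 = 09ef783d99738f5f
  after D2: wrote 6B at 0x11 = 5f17fb61bc7c
  after D3: wrote 8B at 0x15 = 09ef783d99738f5f
  after D4: wrote 4B at 0x0e = f4f9c409
  after D5: wrote 7B at 0x13 = ef783d99738f5f
query mem[0x16]=0x99, mem[0x04]=0x09, mem[0x0e]=0xf4, mem[0x13]=0xef, mem[0x07]=0x3d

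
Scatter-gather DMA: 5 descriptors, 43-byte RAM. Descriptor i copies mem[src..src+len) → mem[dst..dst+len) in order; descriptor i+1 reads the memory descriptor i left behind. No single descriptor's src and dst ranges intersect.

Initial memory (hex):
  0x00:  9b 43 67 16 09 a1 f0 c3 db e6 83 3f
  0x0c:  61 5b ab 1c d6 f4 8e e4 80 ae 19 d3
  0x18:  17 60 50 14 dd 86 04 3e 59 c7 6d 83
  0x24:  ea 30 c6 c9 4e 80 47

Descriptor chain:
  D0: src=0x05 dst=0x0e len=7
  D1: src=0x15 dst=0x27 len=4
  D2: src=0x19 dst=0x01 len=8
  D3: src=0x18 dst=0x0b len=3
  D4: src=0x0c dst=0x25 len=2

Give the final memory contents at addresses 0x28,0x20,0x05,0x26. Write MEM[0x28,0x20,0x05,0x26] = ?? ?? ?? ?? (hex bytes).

[0] 0x05->0x0e len=7 : a1 f0 c3 db e6 83 3f
[1] 0x15->0x27 len=4 : ae 19 d3 17
[2] 0x19->0x01 len=8 : 60 50 14 dd 86 04 3e 59
[3] 0x18->0x0b len=3 : 17 60 50
[4] 0x0c->0x25 len=2 : 60 50
query mem[0x28]=0x19, mem[0x20]=0x59, mem[0x05]=0x86, mem[0x26]=0x50

MEM[0x28,0x20,0x05,0x26] = 19 59 86 50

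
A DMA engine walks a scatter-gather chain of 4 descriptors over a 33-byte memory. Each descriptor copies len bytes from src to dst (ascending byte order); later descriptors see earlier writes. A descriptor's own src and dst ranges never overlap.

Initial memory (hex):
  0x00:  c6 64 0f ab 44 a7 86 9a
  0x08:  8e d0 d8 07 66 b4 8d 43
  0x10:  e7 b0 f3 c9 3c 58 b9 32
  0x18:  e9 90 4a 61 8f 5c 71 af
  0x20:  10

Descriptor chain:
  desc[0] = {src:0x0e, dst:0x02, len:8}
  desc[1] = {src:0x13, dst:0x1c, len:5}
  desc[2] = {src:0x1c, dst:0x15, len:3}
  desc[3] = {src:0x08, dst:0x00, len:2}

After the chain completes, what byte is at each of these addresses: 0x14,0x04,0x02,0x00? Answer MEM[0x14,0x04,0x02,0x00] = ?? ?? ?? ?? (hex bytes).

MEM[0x14,0x04,0x02,0x00] = 3c e7 8d 3c

D0: mem[0x02..0x09] <- [8d 43 e7 b0 f3 c9 3c 58]
D1: mem[0x1c..0x20] <- [c9 3c 58 b9 32]
D2: mem[0x15..0x17] <- [c9 3c 58]
D3: mem[0x00..0x01] <- [3c 58]
query mem[0x14]=0x3c, mem[0x04]=0xe7, mem[0x02]=0x8d, mem[0x00]=0x3c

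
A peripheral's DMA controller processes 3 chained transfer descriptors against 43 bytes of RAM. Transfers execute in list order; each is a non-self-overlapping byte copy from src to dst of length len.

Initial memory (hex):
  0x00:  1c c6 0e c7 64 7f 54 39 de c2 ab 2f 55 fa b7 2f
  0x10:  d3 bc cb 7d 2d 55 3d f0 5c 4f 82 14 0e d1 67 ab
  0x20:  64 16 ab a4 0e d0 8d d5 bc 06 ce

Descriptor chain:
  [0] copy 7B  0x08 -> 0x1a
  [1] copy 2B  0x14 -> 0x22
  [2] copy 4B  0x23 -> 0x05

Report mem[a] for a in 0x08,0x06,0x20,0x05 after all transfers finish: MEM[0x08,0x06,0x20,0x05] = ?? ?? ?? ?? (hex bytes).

[0] 0x08->0x1a len=7 : de c2 ab 2f 55 fa b7
[1] 0x14->0x22 len=2 : 2d 55
[2] 0x23->0x05 len=4 : 55 0e d0 8d
query mem[0x08]=0x8d, mem[0x06]=0x0e, mem[0x20]=0xb7, mem[0x05]=0x55

MEM[0x08,0x06,0x20,0x05] = 8d 0e b7 55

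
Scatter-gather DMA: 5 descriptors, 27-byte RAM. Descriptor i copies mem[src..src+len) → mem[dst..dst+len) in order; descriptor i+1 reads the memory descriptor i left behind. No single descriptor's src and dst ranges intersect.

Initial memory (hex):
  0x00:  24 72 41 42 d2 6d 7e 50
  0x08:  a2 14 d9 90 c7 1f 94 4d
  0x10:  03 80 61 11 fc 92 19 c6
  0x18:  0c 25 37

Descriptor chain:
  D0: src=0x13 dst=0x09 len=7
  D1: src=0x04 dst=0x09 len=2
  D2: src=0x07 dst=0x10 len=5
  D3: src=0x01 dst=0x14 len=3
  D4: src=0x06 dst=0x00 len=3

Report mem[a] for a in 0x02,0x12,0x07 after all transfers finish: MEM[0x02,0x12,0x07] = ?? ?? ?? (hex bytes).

MEM[0x02,0x12,0x07] = a2 d2 50

D0: mem[0x09..0x0f] <- [11 fc 92 19 c6 0c 25]
D1: mem[0x09..0x0a] <- [d2 6d]
D2: mem[0x10..0x14] <- [50 a2 d2 6d 92]
D3: mem[0x14..0x16] <- [72 41 42]
D4: mem[0x00..0x02] <- [7e 50 a2]
query mem[0x02]=0xa2, mem[0x12]=0xd2, mem[0x07]=0x50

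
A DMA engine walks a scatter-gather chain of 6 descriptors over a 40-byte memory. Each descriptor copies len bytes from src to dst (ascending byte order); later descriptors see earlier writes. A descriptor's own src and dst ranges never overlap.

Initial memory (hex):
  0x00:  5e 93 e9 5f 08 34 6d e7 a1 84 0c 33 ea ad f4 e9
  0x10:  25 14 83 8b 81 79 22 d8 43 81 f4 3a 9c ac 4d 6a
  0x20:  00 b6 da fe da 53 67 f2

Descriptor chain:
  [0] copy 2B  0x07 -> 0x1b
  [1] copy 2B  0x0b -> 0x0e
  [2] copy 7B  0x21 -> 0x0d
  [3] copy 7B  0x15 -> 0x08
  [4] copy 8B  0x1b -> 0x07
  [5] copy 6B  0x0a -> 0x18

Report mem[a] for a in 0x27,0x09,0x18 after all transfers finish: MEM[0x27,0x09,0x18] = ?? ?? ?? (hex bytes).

MEM[0x27,0x09,0x18] = f2 ac 4d

  after D0: wrote 2B at 0x1b = e7a1
  after D1: wrote 2B at 0x0e = 33ea
  after D2: wrote 7B at 0x0d = b6dafeda5367f2
  after D3: wrote 7B at 0x08 = 7922d84381f4e7
  after D4: wrote 8B at 0x07 = e7a1ac4d6a00b6da
  after D5: wrote 6B at 0x18 = 4d6a00b6dafe
query mem[0x27]=0xf2, mem[0x09]=0xac, mem[0x18]=0x4d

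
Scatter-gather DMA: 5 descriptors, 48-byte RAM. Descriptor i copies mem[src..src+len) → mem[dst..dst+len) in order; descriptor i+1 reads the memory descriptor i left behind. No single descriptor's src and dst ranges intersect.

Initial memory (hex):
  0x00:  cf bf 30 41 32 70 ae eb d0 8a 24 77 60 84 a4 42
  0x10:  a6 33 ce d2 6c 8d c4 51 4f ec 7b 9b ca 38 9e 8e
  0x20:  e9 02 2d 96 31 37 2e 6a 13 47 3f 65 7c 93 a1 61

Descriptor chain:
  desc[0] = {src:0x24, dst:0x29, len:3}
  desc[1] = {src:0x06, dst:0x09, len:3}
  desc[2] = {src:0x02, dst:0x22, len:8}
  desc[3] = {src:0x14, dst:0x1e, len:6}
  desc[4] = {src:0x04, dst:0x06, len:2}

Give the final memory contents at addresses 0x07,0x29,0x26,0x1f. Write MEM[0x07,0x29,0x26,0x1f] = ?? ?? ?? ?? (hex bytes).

MEM[0x07,0x29,0x26,0x1f] = 70 ae ae 8d

#0 dst[0x29+3] := {0x31,0x37,0x2e}
#1 dst[0x09+3] := {0xae,0xeb,0xd0}
#2 dst[0x22+8] := {0x30,0x41,0x32,0x70,0xae,0xeb,0xd0,0xae}
#3 dst[0x1e+6] := {0x6c,0x8d,0xc4,0x51,0x4f,0xec}
#4 dst[0x06+2] := {0x32,0x70}
query mem[0x07]=0x70, mem[0x29]=0xae, mem[0x26]=0xae, mem[0x1f]=0x8d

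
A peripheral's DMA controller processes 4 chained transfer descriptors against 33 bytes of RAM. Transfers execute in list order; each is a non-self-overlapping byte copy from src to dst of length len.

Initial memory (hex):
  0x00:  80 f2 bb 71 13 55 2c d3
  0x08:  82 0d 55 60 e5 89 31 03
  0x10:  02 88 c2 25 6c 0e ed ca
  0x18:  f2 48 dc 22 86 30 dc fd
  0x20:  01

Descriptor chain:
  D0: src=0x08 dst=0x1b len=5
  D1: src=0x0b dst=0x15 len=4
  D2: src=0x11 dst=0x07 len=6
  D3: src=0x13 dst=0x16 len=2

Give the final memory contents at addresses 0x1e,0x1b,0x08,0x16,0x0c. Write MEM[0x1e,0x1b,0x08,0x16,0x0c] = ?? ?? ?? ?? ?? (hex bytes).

MEM[0x1e,0x1b,0x08,0x16,0x0c] = 60 82 c2 25 e5

[0] 0x08->0x1b len=5 : 82 0d 55 60 e5
[1] 0x0b->0x15 len=4 : 60 e5 89 31
[2] 0x11->0x07 len=6 : 88 c2 25 6c 60 e5
[3] 0x13->0x16 len=2 : 25 6c
query mem[0x1e]=0x60, mem[0x1b]=0x82, mem[0x08]=0xc2, mem[0x16]=0x25, mem[0x0c]=0xe5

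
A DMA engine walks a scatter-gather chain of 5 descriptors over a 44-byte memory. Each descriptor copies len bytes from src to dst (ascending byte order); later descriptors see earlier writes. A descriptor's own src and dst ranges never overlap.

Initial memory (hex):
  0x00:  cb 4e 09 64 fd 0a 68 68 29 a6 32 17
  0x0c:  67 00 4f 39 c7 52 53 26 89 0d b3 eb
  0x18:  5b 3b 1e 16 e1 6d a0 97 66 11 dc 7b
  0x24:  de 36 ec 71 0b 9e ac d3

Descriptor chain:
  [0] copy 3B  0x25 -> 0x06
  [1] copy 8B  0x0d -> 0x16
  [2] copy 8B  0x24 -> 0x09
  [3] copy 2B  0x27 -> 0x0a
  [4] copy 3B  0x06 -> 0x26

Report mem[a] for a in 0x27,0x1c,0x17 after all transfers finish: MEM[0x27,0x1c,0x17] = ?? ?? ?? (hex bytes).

  after D0: wrote 3B at 0x06 = 36ec71
  after D1: wrote 8B at 0x16 = 004f39c752532689
  after D2: wrote 8B at 0x09 = de36ec710b9eacd3
  after D3: wrote 2B at 0x0a = 710b
  after D4: wrote 3B at 0x26 = 36ec71
query mem[0x27]=0xec, mem[0x1c]=0x26, mem[0x17]=0x4f

MEM[0x27,0x1c,0x17] = ec 26 4f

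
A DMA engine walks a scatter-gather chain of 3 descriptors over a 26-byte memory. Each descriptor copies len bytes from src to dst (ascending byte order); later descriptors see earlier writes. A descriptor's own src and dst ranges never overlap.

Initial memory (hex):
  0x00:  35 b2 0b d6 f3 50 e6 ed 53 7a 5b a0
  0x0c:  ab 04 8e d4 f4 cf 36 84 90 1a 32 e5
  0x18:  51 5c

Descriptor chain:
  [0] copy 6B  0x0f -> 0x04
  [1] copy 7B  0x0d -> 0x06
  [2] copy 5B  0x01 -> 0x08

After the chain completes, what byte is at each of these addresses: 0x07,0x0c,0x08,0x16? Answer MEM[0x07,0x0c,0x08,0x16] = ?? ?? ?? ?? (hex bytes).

[0] 0x0f->0x04 len=6 : d4 f4 cf 36 84 90
[1] 0x0d->0x06 len=7 : 04 8e d4 f4 cf 36 84
[2] 0x01->0x08 len=5 : b2 0b d6 d4 f4
query mem[0x07]=0x8e, mem[0x0c]=0xf4, mem[0x08]=0xb2, mem[0x16]=0x32

MEM[0x07,0x0c,0x08,0x16] = 8e f4 b2 32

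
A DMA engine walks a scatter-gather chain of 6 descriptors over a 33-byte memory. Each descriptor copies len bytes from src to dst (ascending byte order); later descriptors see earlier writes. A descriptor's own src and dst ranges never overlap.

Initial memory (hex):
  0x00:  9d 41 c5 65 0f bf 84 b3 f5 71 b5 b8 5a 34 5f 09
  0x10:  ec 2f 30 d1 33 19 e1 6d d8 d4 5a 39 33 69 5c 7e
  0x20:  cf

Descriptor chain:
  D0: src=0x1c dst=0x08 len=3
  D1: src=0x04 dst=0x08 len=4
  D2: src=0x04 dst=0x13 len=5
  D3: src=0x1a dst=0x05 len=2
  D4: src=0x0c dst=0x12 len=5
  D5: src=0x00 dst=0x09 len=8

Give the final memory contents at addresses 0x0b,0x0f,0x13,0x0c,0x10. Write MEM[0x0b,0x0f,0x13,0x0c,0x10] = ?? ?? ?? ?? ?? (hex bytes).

MEM[0x0b,0x0f,0x13,0x0c,0x10] = c5 39 34 65 b3

D0: mem[0x08..0x0a] <- [33 69 5c]
D1: mem[0x08..0x0b] <- [0f bf 84 b3]
D2: mem[0x13..0x17] <- [0f bf 84 b3 0f]
D3: mem[0x05..0x06] <- [5a 39]
D4: mem[0x12..0x16] <- [5a 34 5f 09 ec]
D5: mem[0x09..0x10] <- [9d 41 c5 65 0f 5a 39 b3]
query mem[0x0b]=0xc5, mem[0x0f]=0x39, mem[0x13]=0x34, mem[0x0c]=0x65, mem[0x10]=0xb3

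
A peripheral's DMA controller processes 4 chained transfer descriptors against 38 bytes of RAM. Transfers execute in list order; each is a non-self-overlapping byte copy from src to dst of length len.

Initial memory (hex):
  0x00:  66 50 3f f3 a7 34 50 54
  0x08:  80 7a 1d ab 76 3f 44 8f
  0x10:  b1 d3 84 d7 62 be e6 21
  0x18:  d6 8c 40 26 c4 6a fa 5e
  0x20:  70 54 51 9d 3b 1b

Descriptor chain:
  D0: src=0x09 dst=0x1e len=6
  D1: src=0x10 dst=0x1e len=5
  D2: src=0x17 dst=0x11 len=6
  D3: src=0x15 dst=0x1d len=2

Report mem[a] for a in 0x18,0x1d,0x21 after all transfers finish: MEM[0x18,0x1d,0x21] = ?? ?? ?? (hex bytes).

  after D0: wrote 6B at 0x1e = 7a1dab763f44
  after D1: wrote 5B at 0x1e = b1d384d762
  after D2: wrote 6B at 0x11 = 21d68c4026c4
  after D3: wrote 2B at 0x1d = 26c4
query mem[0x18]=0xd6, mem[0x1d]=0x26, mem[0x21]=0xd7

MEM[0x18,0x1d,0x21] = d6 26 d7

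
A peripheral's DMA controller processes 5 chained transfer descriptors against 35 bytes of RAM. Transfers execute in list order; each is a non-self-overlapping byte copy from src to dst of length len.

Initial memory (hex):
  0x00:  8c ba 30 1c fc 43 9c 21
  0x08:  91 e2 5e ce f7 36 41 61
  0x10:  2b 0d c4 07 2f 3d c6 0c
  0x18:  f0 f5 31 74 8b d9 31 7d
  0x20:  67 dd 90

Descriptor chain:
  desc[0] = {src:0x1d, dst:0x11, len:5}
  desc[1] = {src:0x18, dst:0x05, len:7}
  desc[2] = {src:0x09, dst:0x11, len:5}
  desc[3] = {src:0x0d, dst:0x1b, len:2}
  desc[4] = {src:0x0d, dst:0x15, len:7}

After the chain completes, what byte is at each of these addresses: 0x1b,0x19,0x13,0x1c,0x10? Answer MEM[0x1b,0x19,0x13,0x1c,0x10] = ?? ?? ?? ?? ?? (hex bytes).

MEM[0x1b,0x19,0x13,0x1c,0x10] = 31 8b 31 41 2b

[0] 0x1d->0x11 len=5 : d9 31 7d 67 dd
[1] 0x18->0x05 len=7 : f0 f5 31 74 8b d9 31
[2] 0x09->0x11 len=5 : 8b d9 31 f7 36
[3] 0x0d->0x1b len=2 : 36 41
[4] 0x0d->0x15 len=7 : 36 41 61 2b 8b d9 31
query mem[0x1b]=0x31, mem[0x19]=0x8b, mem[0x13]=0x31, mem[0x1c]=0x41, mem[0x10]=0x2b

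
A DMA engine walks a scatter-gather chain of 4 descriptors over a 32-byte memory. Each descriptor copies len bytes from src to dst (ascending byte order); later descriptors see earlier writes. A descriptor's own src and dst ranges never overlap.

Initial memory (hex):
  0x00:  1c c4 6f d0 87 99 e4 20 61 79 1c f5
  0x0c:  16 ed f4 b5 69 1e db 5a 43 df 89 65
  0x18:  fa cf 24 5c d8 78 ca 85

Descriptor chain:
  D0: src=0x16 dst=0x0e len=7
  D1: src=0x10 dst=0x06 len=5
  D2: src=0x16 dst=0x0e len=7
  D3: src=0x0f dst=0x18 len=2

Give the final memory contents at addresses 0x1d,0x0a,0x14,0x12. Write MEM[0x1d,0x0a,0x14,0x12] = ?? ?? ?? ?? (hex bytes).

MEM[0x1d,0x0a,0x14,0x12] = 78 d8 d8 24

D0: mem[0x0e..0x14] <- [89 65 fa cf 24 5c d8]
D1: mem[0x06..0x0a] <- [fa cf 24 5c d8]
D2: mem[0x0e..0x14] <- [89 65 fa cf 24 5c d8]
D3: mem[0x18..0x19] <- [65 fa]
query mem[0x1d]=0x78, mem[0x0a]=0xd8, mem[0x14]=0xd8, mem[0x12]=0x24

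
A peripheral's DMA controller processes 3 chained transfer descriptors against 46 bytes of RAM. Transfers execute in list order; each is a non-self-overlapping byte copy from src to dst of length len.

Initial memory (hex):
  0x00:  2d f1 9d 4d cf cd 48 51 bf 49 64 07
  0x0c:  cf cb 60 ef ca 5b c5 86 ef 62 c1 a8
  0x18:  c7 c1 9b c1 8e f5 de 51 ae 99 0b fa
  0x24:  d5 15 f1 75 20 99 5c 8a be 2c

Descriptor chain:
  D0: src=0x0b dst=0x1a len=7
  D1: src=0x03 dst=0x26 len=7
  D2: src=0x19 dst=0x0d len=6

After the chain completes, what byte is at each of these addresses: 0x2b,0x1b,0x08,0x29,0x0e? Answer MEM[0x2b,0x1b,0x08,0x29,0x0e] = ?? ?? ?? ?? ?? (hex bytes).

[0] 0x0b->0x1a len=7 : 07 cf cb 60 ef ca 5b
[1] 0x03->0x26 len=7 : 4d cf cd 48 51 bf 49
[2] 0x19->0x0d len=6 : c1 07 cf cb 60 ef
query mem[0x2b]=0xbf, mem[0x1b]=0xcf, mem[0x08]=0xbf, mem[0x29]=0x48, mem[0x0e]=0x07

MEM[0x2b,0x1b,0x08,0x29,0x0e] = bf cf bf 48 07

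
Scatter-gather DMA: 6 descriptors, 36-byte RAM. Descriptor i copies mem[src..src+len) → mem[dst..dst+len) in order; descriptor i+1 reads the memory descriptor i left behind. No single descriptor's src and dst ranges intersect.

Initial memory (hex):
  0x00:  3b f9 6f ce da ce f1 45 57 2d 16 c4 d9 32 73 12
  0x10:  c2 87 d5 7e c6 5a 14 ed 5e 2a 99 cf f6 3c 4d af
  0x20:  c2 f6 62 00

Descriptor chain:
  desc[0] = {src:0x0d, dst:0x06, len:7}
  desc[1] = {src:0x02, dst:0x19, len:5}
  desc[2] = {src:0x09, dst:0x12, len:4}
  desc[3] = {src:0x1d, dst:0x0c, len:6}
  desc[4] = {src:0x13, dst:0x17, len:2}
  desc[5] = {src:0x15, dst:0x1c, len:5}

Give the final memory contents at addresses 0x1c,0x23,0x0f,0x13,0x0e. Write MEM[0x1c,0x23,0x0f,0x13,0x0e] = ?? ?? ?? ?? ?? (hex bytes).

MEM[0x1c,0x23,0x0f,0x13,0x0e] = 7e 00 c2 87 af

#0 dst[0x06+7] := {0x32,0x73,0x12,0xc2,0x87,0xd5,0x7e}
#1 dst[0x19+5] := {0x6f,0xce,0xda,0xce,0x32}
#2 dst[0x12+4] := {0xc2,0x87,0xd5,0x7e}
#3 dst[0x0c+6] := {0x32,0x4d,0xaf,0xc2,0xf6,0x62}
#4 dst[0x17+2] := {0x87,0xd5}
#5 dst[0x1c+5] := {0x7e,0x14,0x87,0xd5,0x6f}
query mem[0x1c]=0x7e, mem[0x23]=0x00, mem[0x0f]=0xc2, mem[0x13]=0x87, mem[0x0e]=0xaf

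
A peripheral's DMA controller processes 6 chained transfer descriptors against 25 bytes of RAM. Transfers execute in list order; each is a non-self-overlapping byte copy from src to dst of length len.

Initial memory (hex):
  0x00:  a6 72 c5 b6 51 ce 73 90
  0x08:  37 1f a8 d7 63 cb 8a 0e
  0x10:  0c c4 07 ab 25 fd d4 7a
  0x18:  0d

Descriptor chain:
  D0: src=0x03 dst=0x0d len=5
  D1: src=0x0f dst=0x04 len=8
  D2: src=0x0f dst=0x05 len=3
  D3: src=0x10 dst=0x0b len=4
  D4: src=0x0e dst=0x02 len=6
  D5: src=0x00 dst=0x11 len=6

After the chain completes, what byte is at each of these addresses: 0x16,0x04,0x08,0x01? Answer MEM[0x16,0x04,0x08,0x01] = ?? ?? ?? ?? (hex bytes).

  after D0: wrote 5B at 0x0d = b651ce7390
  after D1: wrote 8B at 0x04 = ce739007ab25fdd4
  after D2: wrote 3B at 0x05 = ce7390
  after D3: wrote 4B at 0x0b = 739007ab
  after D4: wrote 6B at 0x02 = abce739007ab
  after D5: wrote 6B at 0x11 = a672abce7390
query mem[0x16]=0x90, mem[0x04]=0x73, mem[0x08]=0xab, mem[0x01]=0x72

MEM[0x16,0x04,0x08,0x01] = 90 73 ab 72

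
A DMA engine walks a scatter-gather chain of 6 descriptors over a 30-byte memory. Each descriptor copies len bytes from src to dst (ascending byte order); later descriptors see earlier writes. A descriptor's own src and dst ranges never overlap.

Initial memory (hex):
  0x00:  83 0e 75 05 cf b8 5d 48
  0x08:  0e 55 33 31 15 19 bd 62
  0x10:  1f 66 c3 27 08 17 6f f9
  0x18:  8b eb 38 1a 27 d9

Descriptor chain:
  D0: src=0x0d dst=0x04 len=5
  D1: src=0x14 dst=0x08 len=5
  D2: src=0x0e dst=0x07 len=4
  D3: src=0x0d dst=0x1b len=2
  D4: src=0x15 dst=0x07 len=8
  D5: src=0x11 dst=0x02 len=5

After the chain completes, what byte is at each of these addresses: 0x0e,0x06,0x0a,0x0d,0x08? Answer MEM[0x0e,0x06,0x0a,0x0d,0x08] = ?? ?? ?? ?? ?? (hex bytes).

MEM[0x0e,0x06,0x0a,0x0d,0x08] = bd 17 8b 19 6f

[0] 0x0d->0x04 len=5 : 19 bd 62 1f 66
[1] 0x14->0x08 len=5 : 08 17 6f f9 8b
[2] 0x0e->0x07 len=4 : bd 62 1f 66
[3] 0x0d->0x1b len=2 : 19 bd
[4] 0x15->0x07 len=8 : 17 6f f9 8b eb 38 19 bd
[5] 0x11->0x02 len=5 : 66 c3 27 08 17
query mem[0x0e]=0xbd, mem[0x06]=0x17, mem[0x0a]=0x8b, mem[0x0d]=0x19, mem[0x08]=0x6f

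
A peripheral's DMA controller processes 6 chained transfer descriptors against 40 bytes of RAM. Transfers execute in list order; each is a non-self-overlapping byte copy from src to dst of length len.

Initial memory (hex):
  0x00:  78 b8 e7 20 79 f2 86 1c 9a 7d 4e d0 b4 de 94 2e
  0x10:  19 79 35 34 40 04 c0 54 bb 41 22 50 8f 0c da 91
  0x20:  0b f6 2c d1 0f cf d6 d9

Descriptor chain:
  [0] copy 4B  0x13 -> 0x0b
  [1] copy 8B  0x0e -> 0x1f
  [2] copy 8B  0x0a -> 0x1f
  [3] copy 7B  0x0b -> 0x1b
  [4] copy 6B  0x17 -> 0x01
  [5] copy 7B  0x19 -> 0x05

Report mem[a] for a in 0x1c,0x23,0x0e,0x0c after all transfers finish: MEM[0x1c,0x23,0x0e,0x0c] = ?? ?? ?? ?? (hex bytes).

MEM[0x1c,0x23,0x0e,0x0c] = 40 c0 c0 40

#0 dst[0x0b+4] := {0x34,0x40,0x04,0xc0}
#1 dst[0x1f+8] := {0xc0,0x2e,0x19,0x79,0x35,0x34,0x40,0x04}
#2 dst[0x1f+8] := {0x4e,0x34,0x40,0x04,0xc0,0x2e,0x19,0x79}
#3 dst[0x1b+7] := {0x34,0x40,0x04,0xc0,0x2e,0x19,0x79}
#4 dst[0x01+6] := {0x54,0xbb,0x41,0x22,0x34,0x40}
#5 dst[0x05+7] := {0x41,0x22,0x34,0x40,0x04,0xc0,0x2e}
query mem[0x1c]=0x40, mem[0x23]=0xc0, mem[0x0e]=0xc0, mem[0x0c]=0x40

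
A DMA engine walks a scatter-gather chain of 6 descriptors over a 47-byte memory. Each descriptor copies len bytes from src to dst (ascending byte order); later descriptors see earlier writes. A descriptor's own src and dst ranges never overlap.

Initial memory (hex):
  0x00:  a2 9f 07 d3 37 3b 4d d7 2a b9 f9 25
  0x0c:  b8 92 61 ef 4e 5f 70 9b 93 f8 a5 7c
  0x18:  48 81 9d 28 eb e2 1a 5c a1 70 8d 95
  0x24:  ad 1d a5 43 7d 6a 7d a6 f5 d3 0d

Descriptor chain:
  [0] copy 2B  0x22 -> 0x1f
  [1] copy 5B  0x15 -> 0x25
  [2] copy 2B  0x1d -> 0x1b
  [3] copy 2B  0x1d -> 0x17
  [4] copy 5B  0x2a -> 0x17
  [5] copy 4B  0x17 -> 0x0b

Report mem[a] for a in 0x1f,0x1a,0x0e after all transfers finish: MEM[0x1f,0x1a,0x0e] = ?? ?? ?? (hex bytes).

#0 dst[0x1f+2] := {0x8d,0x95}
#1 dst[0x25+5] := {0xf8,0xa5,0x7c,0x48,0x81}
#2 dst[0x1b+2] := {0xe2,0x1a}
#3 dst[0x17+2] := {0xe2,0x1a}
#4 dst[0x17+5] := {0x7d,0xa6,0xf5,0xd3,0x0d}
#5 dst[0x0b+4] := {0x7d,0xa6,0xf5,0xd3}
query mem[0x1f]=0x8d, mem[0x1a]=0xd3, mem[0x0e]=0xd3

MEM[0x1f,0x1a,0x0e] = 8d d3 d3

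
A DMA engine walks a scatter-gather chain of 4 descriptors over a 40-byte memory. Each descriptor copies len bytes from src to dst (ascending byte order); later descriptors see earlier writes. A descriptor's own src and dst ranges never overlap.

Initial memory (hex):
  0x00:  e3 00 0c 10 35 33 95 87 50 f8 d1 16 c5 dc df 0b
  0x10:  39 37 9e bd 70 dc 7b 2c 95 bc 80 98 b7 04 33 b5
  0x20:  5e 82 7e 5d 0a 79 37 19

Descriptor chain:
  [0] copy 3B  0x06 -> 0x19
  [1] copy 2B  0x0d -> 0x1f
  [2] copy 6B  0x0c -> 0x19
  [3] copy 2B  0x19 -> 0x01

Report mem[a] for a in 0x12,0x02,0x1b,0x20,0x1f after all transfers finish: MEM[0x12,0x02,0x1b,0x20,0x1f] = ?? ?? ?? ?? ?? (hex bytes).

MEM[0x12,0x02,0x1b,0x20,0x1f] = 9e dc df df dc

[0] 0x06->0x19 len=3 : 95 87 50
[1] 0x0d->0x1f len=2 : dc df
[2] 0x0c->0x19 len=6 : c5 dc df 0b 39 37
[3] 0x19->0x01 len=2 : c5 dc
query mem[0x12]=0x9e, mem[0x02]=0xdc, mem[0x1b]=0xdf, mem[0x20]=0xdf, mem[0x1f]=0xdc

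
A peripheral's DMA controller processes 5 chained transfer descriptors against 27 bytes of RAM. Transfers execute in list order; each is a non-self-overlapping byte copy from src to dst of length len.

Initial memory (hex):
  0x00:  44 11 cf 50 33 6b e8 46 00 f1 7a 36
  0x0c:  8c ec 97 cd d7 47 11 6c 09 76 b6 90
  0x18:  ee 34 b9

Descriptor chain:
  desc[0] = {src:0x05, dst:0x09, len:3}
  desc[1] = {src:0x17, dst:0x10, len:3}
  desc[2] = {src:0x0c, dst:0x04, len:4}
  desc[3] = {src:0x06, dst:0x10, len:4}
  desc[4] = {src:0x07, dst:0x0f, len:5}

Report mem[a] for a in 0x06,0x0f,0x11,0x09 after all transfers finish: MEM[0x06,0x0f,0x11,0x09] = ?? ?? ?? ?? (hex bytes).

  after D0: wrote 3B at 0x09 = 6be846
  after D1: wrote 3B at 0x10 = 90ee34
  after D2: wrote 4B at 0x04 = 8cec97cd
  after D3: wrote 4B at 0x10 = 97cd006b
  after D4: wrote 5B at 0x0f = cd006be846
query mem[0x06]=0x97, mem[0x0f]=0xcd, mem[0x11]=0x6b, mem[0x09]=0x6b

MEM[0x06,0x0f,0x11,0x09] = 97 cd 6b 6b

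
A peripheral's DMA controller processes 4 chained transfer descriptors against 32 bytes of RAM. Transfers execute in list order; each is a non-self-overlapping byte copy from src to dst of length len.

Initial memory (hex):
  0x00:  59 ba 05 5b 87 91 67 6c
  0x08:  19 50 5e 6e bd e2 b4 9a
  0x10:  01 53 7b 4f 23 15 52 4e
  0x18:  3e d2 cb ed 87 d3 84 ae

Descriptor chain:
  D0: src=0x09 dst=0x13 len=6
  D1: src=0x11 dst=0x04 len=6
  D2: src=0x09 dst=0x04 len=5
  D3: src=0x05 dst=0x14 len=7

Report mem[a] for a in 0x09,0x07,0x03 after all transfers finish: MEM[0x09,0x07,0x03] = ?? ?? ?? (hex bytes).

#0 dst[0x13+6] := {0x50,0x5e,0x6e,0xbd,0xe2,0xb4}
#1 dst[0x04+6] := {0x53,0x7b,0x50,0x5e,0x6e,0xbd}
#2 dst[0x04+5] := {0xbd,0x5e,0x6e,0xbd,0xe2}
#3 dst[0x14+7] := {0x5e,0x6e,0xbd,0xe2,0xbd,0x5e,0x6e}
query mem[0x09]=0xbd, mem[0x07]=0xbd, mem[0x03]=0x5b

MEM[0x09,0x07,0x03] = bd bd 5b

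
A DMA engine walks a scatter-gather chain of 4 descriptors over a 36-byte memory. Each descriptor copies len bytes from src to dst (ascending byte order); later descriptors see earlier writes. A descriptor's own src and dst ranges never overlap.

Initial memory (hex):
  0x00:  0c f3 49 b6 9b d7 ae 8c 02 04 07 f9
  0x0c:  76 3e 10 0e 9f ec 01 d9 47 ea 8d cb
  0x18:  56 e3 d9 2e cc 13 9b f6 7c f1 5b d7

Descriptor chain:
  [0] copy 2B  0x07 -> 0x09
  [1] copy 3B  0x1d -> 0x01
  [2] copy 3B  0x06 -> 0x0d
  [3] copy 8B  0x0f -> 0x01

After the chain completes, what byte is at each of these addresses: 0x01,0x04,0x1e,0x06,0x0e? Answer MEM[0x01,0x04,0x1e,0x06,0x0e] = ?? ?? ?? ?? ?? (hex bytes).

#0 dst[0x09+2] := {0x8c,0x02}
#1 dst[0x01+3] := {0x13,0x9b,0xf6}
#2 dst[0x0d+3] := {0xae,0x8c,0x02}
#3 dst[0x01+8] := {0x02,0x9f,0xec,0x01,0xd9,0x47,0xea,0x8d}
query mem[0x01]=0x02, mem[0x04]=0x01, mem[0x1e]=0x9b, mem[0x06]=0x47, mem[0x0e]=0x8c

MEM[0x01,0x04,0x1e,0x06,0x0e] = 02 01 9b 47 8c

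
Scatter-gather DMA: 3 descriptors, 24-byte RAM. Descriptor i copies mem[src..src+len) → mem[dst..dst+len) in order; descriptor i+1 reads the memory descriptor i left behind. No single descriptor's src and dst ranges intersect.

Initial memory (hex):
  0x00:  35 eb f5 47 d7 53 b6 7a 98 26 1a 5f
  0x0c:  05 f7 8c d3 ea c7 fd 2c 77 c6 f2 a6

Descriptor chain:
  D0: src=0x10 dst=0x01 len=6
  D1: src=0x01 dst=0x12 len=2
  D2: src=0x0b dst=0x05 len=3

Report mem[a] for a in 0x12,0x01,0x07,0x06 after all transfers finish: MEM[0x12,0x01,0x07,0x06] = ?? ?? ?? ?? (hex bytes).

[0] 0x10->0x01 len=6 : ea c7 fd 2c 77 c6
[1] 0x01->0x12 len=2 : ea c7
[2] 0x0b->0x05 len=3 : 5f 05 f7
query mem[0x12]=0xea, mem[0x01]=0xea, mem[0x07]=0xf7, mem[0x06]=0x05

MEM[0x12,0x01,0x07,0x06] = ea ea f7 05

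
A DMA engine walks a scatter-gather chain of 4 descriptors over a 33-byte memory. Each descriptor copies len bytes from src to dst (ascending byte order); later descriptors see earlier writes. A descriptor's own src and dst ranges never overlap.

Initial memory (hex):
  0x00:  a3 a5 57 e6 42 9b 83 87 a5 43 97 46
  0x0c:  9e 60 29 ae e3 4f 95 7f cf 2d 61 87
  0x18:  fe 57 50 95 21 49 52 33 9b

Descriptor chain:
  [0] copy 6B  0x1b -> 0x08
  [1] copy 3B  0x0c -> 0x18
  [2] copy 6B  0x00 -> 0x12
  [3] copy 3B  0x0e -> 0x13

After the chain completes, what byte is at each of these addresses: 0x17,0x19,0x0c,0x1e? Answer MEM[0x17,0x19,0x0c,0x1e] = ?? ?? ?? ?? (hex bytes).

MEM[0x17,0x19,0x0c,0x1e] = 9b 9b 33 52

  after D0: wrote 6B at 0x08 = 95214952339b
  after D1: wrote 3B at 0x18 = 339b29
  after D2: wrote 6B at 0x12 = a3a557e6429b
  after D3: wrote 3B at 0x13 = 29aee3
query mem[0x17]=0x9b, mem[0x19]=0x9b, mem[0x0c]=0x33, mem[0x1e]=0x52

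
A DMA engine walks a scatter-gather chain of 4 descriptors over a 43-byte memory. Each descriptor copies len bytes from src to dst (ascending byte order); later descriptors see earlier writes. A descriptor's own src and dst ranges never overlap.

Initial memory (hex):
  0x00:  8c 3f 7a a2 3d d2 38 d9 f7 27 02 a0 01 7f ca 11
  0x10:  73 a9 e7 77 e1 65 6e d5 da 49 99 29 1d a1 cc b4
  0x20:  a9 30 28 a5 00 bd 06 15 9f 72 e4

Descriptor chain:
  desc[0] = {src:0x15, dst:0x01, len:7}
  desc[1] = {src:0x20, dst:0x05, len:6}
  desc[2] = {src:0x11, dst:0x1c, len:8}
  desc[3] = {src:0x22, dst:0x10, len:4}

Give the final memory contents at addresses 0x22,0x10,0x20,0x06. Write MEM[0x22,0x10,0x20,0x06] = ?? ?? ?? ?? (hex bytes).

MEM[0x22,0x10,0x20,0x06] = d5 d5 65 30

D0: mem[0x01..0x07] <- [65 6e d5 da 49 99 29]
D1: mem[0x05..0x0a] <- [a9 30 28 a5 00 bd]
D2: mem[0x1c..0x23] <- [a9 e7 77 e1 65 6e d5 da]
D3: mem[0x10..0x13] <- [d5 da 00 bd]
query mem[0x22]=0xd5, mem[0x10]=0xd5, mem[0x20]=0x65, mem[0x06]=0x30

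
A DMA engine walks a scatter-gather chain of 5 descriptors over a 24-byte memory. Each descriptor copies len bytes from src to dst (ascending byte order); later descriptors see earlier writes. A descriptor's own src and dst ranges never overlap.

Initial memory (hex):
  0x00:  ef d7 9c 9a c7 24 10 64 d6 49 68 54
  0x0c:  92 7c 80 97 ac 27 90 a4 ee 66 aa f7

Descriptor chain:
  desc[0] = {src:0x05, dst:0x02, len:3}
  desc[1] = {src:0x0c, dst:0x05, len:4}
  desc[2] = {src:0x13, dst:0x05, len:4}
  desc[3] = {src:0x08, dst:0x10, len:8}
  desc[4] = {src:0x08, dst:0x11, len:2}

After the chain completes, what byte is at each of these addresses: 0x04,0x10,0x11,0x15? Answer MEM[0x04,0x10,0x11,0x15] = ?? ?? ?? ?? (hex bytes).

MEM[0x04,0x10,0x11,0x15] = 64 aa aa 7c

  after D0: wrote 3B at 0x02 = 241064
  after D1: wrote 4B at 0x05 = 927c8097
  after D2: wrote 4B at 0x05 = a4ee66aa
  after D3: wrote 8B at 0x10 = aa496854927c8097
  after D4: wrote 2B at 0x11 = aa49
query mem[0x04]=0x64, mem[0x10]=0xaa, mem[0x11]=0xaa, mem[0x15]=0x7c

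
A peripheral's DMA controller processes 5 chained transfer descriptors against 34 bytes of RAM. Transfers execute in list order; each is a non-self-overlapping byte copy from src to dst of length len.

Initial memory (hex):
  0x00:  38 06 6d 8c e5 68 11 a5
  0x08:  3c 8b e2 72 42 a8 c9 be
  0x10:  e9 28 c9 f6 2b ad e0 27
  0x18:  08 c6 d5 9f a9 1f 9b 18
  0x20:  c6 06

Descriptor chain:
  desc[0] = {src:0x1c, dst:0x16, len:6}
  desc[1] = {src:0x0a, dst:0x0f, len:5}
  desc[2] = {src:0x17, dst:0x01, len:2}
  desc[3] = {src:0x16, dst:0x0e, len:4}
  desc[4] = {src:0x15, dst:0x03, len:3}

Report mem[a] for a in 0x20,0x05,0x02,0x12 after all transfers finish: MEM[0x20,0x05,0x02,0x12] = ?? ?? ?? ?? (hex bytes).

[0] 0x1c->0x16 len=6 : a9 1f 9b 18 c6 06
[1] 0x0a->0x0f len=5 : e2 72 42 a8 c9
[2] 0x17->0x01 len=2 : 1f 9b
[3] 0x16->0x0e len=4 : a9 1f 9b 18
[4] 0x15->0x03 len=3 : ad a9 1f
query mem[0x20]=0xc6, mem[0x05]=0x1f, mem[0x02]=0x9b, mem[0x12]=0xa8

MEM[0x20,0x05,0x02,0x12] = c6 1f 9b a8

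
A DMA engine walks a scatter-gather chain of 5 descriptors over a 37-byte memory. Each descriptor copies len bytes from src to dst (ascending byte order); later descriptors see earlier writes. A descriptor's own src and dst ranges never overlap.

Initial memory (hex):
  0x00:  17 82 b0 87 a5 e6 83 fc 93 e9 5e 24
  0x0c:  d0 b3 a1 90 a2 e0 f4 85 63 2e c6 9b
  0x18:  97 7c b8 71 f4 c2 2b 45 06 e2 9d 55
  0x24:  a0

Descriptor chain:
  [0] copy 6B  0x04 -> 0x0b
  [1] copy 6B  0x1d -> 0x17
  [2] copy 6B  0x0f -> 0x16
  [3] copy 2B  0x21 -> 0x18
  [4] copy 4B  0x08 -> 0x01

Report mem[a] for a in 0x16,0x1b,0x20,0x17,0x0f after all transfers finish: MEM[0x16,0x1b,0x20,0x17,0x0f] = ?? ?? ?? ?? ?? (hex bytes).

#0 dst[0x0b+6] := {0xa5,0xe6,0x83,0xfc,0x93,0xe9}
#1 dst[0x17+6] := {0xc2,0x2b,0x45,0x06,0xe2,0x9d}
#2 dst[0x16+6] := {0x93,0xe9,0xe0,0xf4,0x85,0x63}
#3 dst[0x18+2] := {0xe2,0x9d}
#4 dst[0x01+4] := {0x93,0xe9,0x5e,0xa5}
query mem[0x16]=0x93, mem[0x1b]=0x63, mem[0x20]=0x06, mem[0x17]=0xe9, mem[0x0f]=0x93

MEM[0x16,0x1b,0x20,0x17,0x0f] = 93 63 06 e9 93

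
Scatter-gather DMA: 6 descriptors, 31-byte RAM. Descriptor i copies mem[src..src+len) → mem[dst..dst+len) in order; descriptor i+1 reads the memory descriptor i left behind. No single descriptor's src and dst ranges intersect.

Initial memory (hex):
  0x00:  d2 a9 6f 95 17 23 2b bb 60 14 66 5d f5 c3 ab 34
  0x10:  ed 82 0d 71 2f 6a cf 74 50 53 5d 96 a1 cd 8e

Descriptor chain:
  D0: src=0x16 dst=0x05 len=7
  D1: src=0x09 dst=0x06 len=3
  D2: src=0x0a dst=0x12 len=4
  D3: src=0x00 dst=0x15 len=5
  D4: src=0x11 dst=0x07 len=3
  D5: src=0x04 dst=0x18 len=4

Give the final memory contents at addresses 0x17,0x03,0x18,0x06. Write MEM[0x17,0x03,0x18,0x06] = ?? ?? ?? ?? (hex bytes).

MEM[0x17,0x03,0x18,0x06] = 6f 95 17 5d

[0] 0x16->0x05 len=7 : cf 74 50 53 5d 96 a1
[1] 0x09->0x06 len=3 : 5d 96 a1
[2] 0x0a->0x12 len=4 : 96 a1 f5 c3
[3] 0x00->0x15 len=5 : d2 a9 6f 95 17
[4] 0x11->0x07 len=3 : 82 96 a1
[5] 0x04->0x18 len=4 : 17 cf 5d 82
query mem[0x17]=0x6f, mem[0x03]=0x95, mem[0x18]=0x17, mem[0x06]=0x5d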